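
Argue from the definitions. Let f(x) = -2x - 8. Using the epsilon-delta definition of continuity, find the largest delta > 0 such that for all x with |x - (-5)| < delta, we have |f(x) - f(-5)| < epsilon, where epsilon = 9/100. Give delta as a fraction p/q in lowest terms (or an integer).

We compute f(-5) = -2*(-5) - 8 = 2.
|f(x) - f(-5)| = |-2x - 8 - (2)| = |-2(x - (-5))| = 2|x - (-5)|.
We need 2|x - (-5)| < 9/100, i.e. |x - (-5)| < 9/100 / 2 = 9/200.
So any delta <= 9/200 works. Conversely, if delta > 9/200, then x = -5 + 9/200 satisfies |x - (-5)| = 9/200 < delta but |f(x) - f(-5)| = 2 * 9/200 = 9/100, which is not < 9/100; so no larger delta works.
Hence the largest such delta is 9/200.

9/200


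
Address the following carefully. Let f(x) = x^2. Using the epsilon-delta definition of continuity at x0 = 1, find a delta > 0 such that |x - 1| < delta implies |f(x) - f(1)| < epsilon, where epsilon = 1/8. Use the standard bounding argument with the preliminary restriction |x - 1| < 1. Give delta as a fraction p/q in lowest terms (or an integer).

Factor: |x^2 - (1)^2| = |x - 1| * |x + 1|.
Impose |x - 1| < 1 first. Then |x + 1| = |(x - 1) + 2*(1)| <= |x - 1| + 2*|1| < 1 + 2 = 3.
So |x^2 - (1)^2| < delta * 3.
We need delta * 3 <= 1/8, i.e. delta <= 1/8/3 = 1/24.
Since 1/24 < 1, this is tighter than 1; take delta = 1/24.
So delta = 1/24 works.

1/24


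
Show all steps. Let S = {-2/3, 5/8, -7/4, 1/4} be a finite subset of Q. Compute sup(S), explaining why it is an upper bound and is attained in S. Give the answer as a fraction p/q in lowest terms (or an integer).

S is finite, so sup(S) = max(S).
Sorted decreasing:
5/8, 1/4, -2/3, -7/4
The extremum is 5/8.
For every x in S, x <= 5/8. And 5/8 is in S, so it is attained.
Therefore sup(S) = 5/8.

5/8


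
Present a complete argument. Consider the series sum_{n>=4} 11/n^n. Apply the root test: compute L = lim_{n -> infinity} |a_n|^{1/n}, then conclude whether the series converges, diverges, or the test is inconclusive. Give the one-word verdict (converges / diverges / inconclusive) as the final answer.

Let a_n denote the general term. Form |a_n|^(1/n) and simplify:
|a_n|^(1/n) = 11^(1/n)/n
Take the limit as n -> infinity: L = 0.
Since L = 0 < 1, the root test implies convergence.

converges


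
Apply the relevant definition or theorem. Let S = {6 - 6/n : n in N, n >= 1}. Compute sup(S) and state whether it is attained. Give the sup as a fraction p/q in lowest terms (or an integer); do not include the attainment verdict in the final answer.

Analysis:
- Values: 0, 3, 4, 9/2, ... strictly increasing.
- Minimum is 0 (n=1); inf = 0 (attained).
- 6 - 6/n -> 6 from below; sup = 6, not attained.
Conclusion: sup(S) = 6, not attained in S.

6


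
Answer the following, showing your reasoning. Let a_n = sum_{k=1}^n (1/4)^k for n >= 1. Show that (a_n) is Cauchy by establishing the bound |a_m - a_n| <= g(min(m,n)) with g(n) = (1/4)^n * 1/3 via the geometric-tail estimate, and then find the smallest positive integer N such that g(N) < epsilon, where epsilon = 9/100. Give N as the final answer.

For m > n >= 1: |a_m - a_n| = sum_{k=n+1}^m (1/4)^k < sum_{k=n+1}^infinity (1/4)^k = (1/4)^(n+1) / (1 - 1/4) = (1/4)^n * (1/4) * (4/3) = (1/4)^n * 1/3.
So g(n) = (1/4)^n / 3. Since g(n) -> 0, (a_n) is Cauchy.
Now solve g(N) < 9/100: (1/4)^N / 3 < 9/100 <=> 4^N > 1 / (3 * 9/100) = 100/27.
Check powers of 4: 4^0 = 1 <= 100/27, 4^1 = 4 > 100/27.
So the smallest such N is 1. Check: g(1) = 1/(3 * 4) = 1/12 < 9/100.

1


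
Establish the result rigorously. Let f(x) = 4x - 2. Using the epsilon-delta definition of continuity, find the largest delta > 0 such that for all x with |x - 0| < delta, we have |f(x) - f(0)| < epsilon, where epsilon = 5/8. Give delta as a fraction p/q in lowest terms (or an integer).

We compute f(0) = 4*(0) - 2 = -2.
|f(x) - f(0)| = |4x - 2 - (-2)| = |4(x - 0)| = 4|x - 0|.
We need 4|x - 0| < 5/8, i.e. |x - 0| < 5/8 / 4 = 5/32.
So any delta <= 5/32 works. Conversely, if delta > 5/32, then x = 0 + 5/32 satisfies |x - 0| = 5/32 < delta but |f(x) - f(0)| = 4 * 5/32 = 5/8, which is not < 5/8; so no larger delta works.
Hence the largest such delta is 5/32.

5/32


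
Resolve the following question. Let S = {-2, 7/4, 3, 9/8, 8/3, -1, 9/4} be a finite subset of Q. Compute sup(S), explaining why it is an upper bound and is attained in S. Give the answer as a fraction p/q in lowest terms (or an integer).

S is finite, so sup(S) = max(S).
Sorted decreasing:
3, 8/3, 9/4, 7/4, 9/8, -1, -2
The extremum is 3.
For every x in S, x <= 3. And 3 is in S, so it is attained.
Therefore sup(S) = 3.

3


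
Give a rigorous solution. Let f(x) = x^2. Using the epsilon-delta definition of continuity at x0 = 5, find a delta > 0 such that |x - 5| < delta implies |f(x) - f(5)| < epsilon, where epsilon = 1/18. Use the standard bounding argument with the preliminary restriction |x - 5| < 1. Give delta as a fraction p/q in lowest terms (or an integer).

Factor: |x^2 - (5)^2| = |x - 5| * |x + 5|.
Impose |x - 5| < 1 first. Then |x + 5| = |(x - 5) + 2*(5)| <= |x - 5| + 2*|5| < 1 + 10 = 11.
So |x^2 - (5)^2| < delta * 11.
We need delta * 11 <= 1/18, i.e. delta <= 1/18/11 = 1/198.
Since 1/198 < 1, this is tighter than 1; take delta = 1/198.
So delta = 1/198 works.

1/198


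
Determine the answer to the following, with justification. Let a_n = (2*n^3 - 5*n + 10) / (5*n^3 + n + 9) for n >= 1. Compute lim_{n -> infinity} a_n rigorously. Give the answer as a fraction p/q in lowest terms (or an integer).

Divide numerator and denominator by n^3, the highest power:
numerator / n^3 = 2 - 5/n^2 + 10/n^3
denominator / n^3 = 5 + n^(-2) + 9/n^3
As n -> infinity, all terms of the form c/n^k (k >= 1) tend to 0.
So numerator / n^3 -> 2 and denominator / n^3 -> 5.
Therefore lim a_n = 2/5.

2/5


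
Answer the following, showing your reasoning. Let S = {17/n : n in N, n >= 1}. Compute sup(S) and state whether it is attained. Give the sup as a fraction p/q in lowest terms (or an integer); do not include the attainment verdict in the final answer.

Analysis:
- Values: 17, 17/2, 17/3, 17/4, ... strictly decreasing.
- The maximum is 17 (n=1); sup = 17 (attained).
- The set is bounded below by 0; 17/n -> 0 so 0 is the greatest lower bound.
- 0 is not in the set, so inf = 0 is not attained.
Conclusion: sup(S) = 17, attained in S.

17


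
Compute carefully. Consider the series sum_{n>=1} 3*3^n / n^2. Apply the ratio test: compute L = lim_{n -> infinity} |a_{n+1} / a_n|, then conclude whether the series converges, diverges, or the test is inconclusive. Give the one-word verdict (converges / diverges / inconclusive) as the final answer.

Let a_n denote the general term. Form the ratio a_{n+1}/a_n and simplify:
a_{n+1}/a_n = 3*n^2/(n + 1)^2
Take the limit as n -> infinity: L = 3.
Since L = 3 > 1 (or L = infinity), the ratio test implies the series diverges.

diverges


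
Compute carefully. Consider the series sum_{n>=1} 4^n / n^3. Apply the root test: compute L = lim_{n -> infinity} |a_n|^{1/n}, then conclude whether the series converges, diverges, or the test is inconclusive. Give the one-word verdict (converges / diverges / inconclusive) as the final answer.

Let a_n denote the general term. Form |a_n|^(1/n) and simplify:
|a_n|^(1/n) = 4/n^(3/n)
Take the limit as n -> infinity: L = 4.
Since L = 4 > 1, the root test implies divergence.

diverges


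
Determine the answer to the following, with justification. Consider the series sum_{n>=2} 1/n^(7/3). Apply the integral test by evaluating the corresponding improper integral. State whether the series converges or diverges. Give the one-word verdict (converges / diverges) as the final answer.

Let f(x) = x^(-7/3). Then f is positive, continuous, and decreasing on [2, infinity), so the integral test applies.
Compute the improper integral int_{2}^infinity f(x) dx:
  antiderivative F(x) = -3/(4*x^(4/3)).
  As x -> infinity, F(x) -> 0 (since p = 7/3 > 1).
  So int = F(infinity) - F(2) = 0 - (-3*2^(2/3)/16) = 3*2^(2/3)/16.
  Finite, so by the integral test, the series converges.

converges


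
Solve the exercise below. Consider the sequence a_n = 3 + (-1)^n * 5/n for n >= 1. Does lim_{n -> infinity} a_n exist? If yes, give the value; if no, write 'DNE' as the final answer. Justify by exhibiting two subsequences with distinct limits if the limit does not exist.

Examine the behaviour of a_n along subsequences.
Even-n subsequence a_{2k} = 3 + 5/(2k) -> 3. Odd-n subsequence a_{2k+1} = 3 - 5/(2k+1) -> 3. Both tend to 3, which suggests the limit is 3; verify directly.
|a_n - 3| = |(-1)^n * 5/n| = 5/n for every n >= 1.
Given epsilon > 0, choose a positive integer N > 5/epsilon. Then for all n >= N, |a_n - 3| = 5/n <= 5/N < epsilon.
So by the definition of the limit, lim a_n exists and equals 3.

3


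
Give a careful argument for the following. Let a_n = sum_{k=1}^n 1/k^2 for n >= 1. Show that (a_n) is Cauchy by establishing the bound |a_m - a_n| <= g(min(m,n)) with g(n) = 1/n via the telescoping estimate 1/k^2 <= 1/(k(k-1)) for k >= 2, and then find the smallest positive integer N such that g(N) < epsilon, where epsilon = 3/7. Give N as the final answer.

For m > n >= 1: |a_m - a_n| = sum_{k=n+1}^m 1/k^2.
Use 1/k^2 <= 1/(k(k-1)) = 1/(k-1) - 1/k for k >= 2:
sum_{k=n+1}^m 1/k^2 <= sum_{k=n+1}^m (1/(k-1) - 1/k) = 1/n - 1/m <= 1/n.
By symmetry the same bound holds with n,m swapped, so |a_m - a_n| <= 1/min(m,n) = g(min(m,n)). Since g(n) -> 0, (a_n) is Cauchy.
Now solve g(N) < 3/7: 1/N < 3/7 <=> N > 1/(3/7) = 7/3.
The smallest integer strictly greater than 7/3 is N = 3.
Check: g(3) = 1/3 < 3/7; g(2) = 1/2 >= 3/7. So N = 3.

3


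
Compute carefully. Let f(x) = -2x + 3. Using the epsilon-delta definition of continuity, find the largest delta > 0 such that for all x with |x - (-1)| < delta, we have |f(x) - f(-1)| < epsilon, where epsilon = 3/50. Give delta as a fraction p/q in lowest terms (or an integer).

We compute f(-1) = -2*(-1) + 3 = 5.
|f(x) - f(-1)| = |-2x + 3 - (5)| = |-2(x - (-1))| = 2|x - (-1)|.
We need 2|x - (-1)| < 3/50, i.e. |x - (-1)| < 3/50 / 2 = 3/100.
So any delta <= 3/100 works. Conversely, if delta > 3/100, then x = -1 + 3/100 satisfies |x - (-1)| = 3/100 < delta but |f(x) - f(-1)| = 2 * 3/100 = 3/50, which is not < 3/50; so no larger delta works.
Hence the largest such delta is 3/100.

3/100


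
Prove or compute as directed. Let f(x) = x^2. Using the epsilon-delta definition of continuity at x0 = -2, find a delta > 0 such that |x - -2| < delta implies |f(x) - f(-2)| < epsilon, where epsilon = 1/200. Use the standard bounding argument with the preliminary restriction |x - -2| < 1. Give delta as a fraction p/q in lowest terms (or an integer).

Factor: |x^2 - (-2)^2| = |x - -2| * |x + -2|.
Impose |x - -2| < 1 first. Then |x + -2| = |(x - -2) + 2*(-2)| <= |x - -2| + 2*|-2| < 1 + 4 = 5.
So |x^2 - (-2)^2| < delta * 5.
We need delta * 5 <= 1/200, i.e. delta <= 1/200/5 = 1/1000.
Since 1/1000 < 1, this is tighter than 1; take delta = 1/1000.
So delta = 1/1000 works.

1/1000


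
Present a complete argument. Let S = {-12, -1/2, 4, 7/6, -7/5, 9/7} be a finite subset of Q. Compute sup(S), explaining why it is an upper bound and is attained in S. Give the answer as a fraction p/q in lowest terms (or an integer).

S is finite, so sup(S) = max(S).
Sorted decreasing:
4, 9/7, 7/6, -1/2, -7/5, -12
The extremum is 4.
For every x in S, x <= 4. And 4 is in S, so it is attained.
Therefore sup(S) = 4.

4


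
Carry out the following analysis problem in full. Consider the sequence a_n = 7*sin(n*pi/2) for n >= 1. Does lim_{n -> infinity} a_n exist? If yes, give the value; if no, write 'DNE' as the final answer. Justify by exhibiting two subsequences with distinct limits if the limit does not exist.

Examine the behaviour of a_n along subsequences.
a_{4k+1} = 7*sin(pi/2 + 2k*pi) = 7 -> 7. a_{4k+3} = 7*sin(3pi/2 + 2k*pi) = -7 -> -7.
Since these two subsequential limits are 7 and -7, distinct, the full sequence cannot converge (a convergent sequence has all subsequences tending to the same limit). So lim a_n does not exist.

DNE


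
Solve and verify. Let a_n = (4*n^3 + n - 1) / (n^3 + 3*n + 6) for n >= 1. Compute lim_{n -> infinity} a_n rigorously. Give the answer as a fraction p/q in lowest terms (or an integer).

Divide numerator and denominator by n^3, the highest power:
numerator / n^3 = 4 + n^(-2) - 1/n^3
denominator / n^3 = 1 + 3/n^2 + 6/n^3
As n -> infinity, all terms of the form c/n^k (k >= 1) tend to 0.
So numerator / n^3 -> 4 and denominator / n^3 -> 1.
Therefore lim a_n = 4.

4


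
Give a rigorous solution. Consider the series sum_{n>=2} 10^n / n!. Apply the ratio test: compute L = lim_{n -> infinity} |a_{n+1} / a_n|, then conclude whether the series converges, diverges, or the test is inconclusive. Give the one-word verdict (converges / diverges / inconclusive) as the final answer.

Let a_n denote the general term. Form the ratio a_{n+1}/a_n and simplify:
a_{n+1}/a_n = 10/(n + 1)
Take the limit as n -> infinity: L = 0.
Since L = 0 < 1, the ratio test implies the series converges.

converges


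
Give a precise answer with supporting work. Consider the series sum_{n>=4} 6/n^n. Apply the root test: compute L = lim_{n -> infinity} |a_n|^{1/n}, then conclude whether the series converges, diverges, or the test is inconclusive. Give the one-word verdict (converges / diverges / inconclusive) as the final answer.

Let a_n denote the general term. Form |a_n|^(1/n) and simplify:
|a_n|^(1/n) = 6^(1/n)/n
Take the limit as n -> infinity: L = 0.
Since L = 0 < 1, the root test implies convergence.

converges


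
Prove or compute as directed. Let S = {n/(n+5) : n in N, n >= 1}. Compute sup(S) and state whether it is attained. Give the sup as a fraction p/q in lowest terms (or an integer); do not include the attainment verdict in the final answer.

Analysis:
- Values: 1/6, 2/7, 3/8, 4/9, ... strictly increasing.
- Minimum is 1/6 (n=1); inf = 1/6 (attained).
- n/(n+5) = 1 - 5/(n+5) -> 1 from below as n -> infinity, and never equals 1.
- So sup = 1 (not attained).
Conclusion: sup(S) = 1, not attained in S.

1


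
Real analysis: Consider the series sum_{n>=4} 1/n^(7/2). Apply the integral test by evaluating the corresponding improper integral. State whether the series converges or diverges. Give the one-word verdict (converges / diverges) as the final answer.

Let f(x) = x^(-7/2). Then f is positive, continuous, and decreasing on [4, infinity), so the integral test applies.
Compute the improper integral int_{4}^infinity f(x) dx:
  antiderivative F(x) = -2/(5*x^(5/2)).
  As x -> infinity, F(x) -> 0 (since p = 7/2 > 1).
  So int = F(infinity) - F(4) = 0 - (-1/80) = 1/80.
  Finite, so by the integral test, the series converges.

converges


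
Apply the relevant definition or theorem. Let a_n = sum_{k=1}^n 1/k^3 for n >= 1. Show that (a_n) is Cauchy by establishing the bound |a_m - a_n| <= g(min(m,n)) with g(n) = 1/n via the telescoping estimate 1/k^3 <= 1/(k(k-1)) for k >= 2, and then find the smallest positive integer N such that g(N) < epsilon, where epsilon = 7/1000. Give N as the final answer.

For m > n >= 1: |a_m - a_n| = sum_{k=n+1}^m 1/k^3.
Use 1/k^3 <= 1/(k(k-1)) = 1/(k-1) - 1/k for k >= 2 (which holds since k^3 >= k^2 >= k(k-1) for k >= 2):
sum_{k=n+1}^m 1/k^3 <= sum_{k=n+1}^m (1/(k-1) - 1/k) = 1/n - 1/m <= 1/n.
By symmetry the same bound holds with n,m swapped, so |a_m - a_n| <= 1/min(m,n) = g(min(m,n)). Since g(n) -> 0, (a_n) is Cauchy.
Now solve g(N) < 7/1000: 1/N < 7/1000 <=> N > 1/(7/1000) = 1000/7.
The smallest integer strictly greater than 1000/7 is N = 143.
Check: g(143) = 1/143 < 7/1000; g(142) = 1/142 >= 7/1000. So N = 143.

143


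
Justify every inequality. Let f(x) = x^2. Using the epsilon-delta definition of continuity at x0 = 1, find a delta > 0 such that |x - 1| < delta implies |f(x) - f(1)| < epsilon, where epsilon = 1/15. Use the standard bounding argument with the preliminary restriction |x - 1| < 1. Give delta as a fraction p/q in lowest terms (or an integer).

Factor: |x^2 - (1)^2| = |x - 1| * |x + 1|.
Impose |x - 1| < 1 first. Then |x + 1| = |(x - 1) + 2*(1)| <= |x - 1| + 2*|1| < 1 + 2 = 3.
So |x^2 - (1)^2| < delta * 3.
We need delta * 3 <= 1/15, i.e. delta <= 1/15/3 = 1/45.
Since 1/45 < 1, this is tighter than 1; take delta = 1/45.
So delta = 1/45 works.

1/45


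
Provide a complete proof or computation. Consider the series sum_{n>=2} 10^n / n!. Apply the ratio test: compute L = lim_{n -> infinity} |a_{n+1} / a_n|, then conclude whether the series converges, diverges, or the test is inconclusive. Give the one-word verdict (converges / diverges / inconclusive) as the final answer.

Let a_n denote the general term. Form the ratio a_{n+1}/a_n and simplify:
a_{n+1}/a_n = 10/(n + 1)
Take the limit as n -> infinity: L = 0.
Since L = 0 < 1, the ratio test implies the series converges.

converges


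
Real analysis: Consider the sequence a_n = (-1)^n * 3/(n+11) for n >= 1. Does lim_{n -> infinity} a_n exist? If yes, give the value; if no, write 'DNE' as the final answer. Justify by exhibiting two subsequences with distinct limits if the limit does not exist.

Examine the behaviour of a_n along subsequences.
Even-n subsequence a_{2k} = 3/(2k+11) -> 0. Odd-n subsequence a_{2k+1} = -3/(2k+12) -> 0. Both tend to 0, which suggests the limit is 0; verify directly.
|a_n - 0| = 3/(n+11) < 3/n for every n >= 1.
Given epsilon > 0, choose a positive integer N > 3/epsilon. Then for all n >= N, |a_n| < 3/n <= 3/N < epsilon.
So by the definition of the limit, lim a_n exists and equals 0.

0


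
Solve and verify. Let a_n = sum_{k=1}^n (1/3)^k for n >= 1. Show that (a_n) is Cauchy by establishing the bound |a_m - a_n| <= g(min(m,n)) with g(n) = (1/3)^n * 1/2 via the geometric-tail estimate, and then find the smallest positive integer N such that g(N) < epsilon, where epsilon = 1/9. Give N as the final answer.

For m > n >= 1: |a_m - a_n| = sum_{k=n+1}^m (1/3)^k < sum_{k=n+1}^infinity (1/3)^k = (1/3)^(n+1) / (1 - 1/3) = (1/3)^n * (1/3) * (3/2) = (1/3)^n * 1/2.
So g(n) = (1/3)^n / 2. Since g(n) -> 0, (a_n) is Cauchy.
Now solve g(N) < 1/9: (1/3)^N / 2 < 1/9 <=> 3^N > 1 / (2 * 1/9) = 9/2.
Check powers of 3: 3^1 = 3 <= 9/2, 3^2 = 9 > 9/2.
So the smallest such N is 2. Check: g(2) = 1/(2 * 9) = 1/18 < 1/9.

2


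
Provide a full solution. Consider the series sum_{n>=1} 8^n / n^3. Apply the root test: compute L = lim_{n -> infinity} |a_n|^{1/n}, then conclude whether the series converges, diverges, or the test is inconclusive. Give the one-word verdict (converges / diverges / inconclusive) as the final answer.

Let a_n denote the general term. Form |a_n|^(1/n) and simplify:
|a_n|^(1/n) = 8/n^(3/n)
Take the limit as n -> infinity: L = 8.
Since L = 8 > 1, the root test implies divergence.

diverges


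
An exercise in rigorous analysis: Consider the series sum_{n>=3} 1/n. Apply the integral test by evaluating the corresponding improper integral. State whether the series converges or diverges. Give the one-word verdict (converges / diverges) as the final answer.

Let f(x) = 1/x. Then f is positive, continuous, and decreasing on [3, infinity), so the integral test applies.
Compute the improper integral int_{3}^infinity f(x) dx:
  antiderivative F(x) = log(x).
  As x -> infinity, log(x) -> infinity.
  So int = infinity - log(3) = infinity. By the integral test, the series diverges.

diverges


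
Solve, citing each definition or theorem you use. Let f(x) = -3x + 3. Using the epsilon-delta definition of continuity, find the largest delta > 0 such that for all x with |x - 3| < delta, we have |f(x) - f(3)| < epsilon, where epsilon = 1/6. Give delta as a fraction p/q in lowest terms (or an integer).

We compute f(3) = -3*(3) + 3 = -6.
|f(x) - f(3)| = |-3x + 3 - (-6)| = |-3(x - 3)| = 3|x - 3|.
We need 3|x - 3| < 1/6, i.e. |x - 3| < 1/6 / 3 = 1/18.
So any delta <= 1/18 works. Conversely, if delta > 1/18, then x = 3 + 1/18 satisfies |x - 3| = 1/18 < delta but |f(x) - f(3)| = 3 * 1/18 = 1/6, which is not < 1/6; so no larger delta works.
Hence the largest such delta is 1/18.

1/18


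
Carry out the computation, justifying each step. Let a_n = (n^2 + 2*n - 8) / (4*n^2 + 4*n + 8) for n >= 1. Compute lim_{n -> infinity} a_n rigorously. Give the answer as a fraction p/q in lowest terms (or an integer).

Divide numerator and denominator by n^2, the highest power:
numerator / n^2 = 1 + 2/n - 8/n^2
denominator / n^2 = 4 + 4/n + 8/n^2
As n -> infinity, all terms of the form c/n^k (k >= 1) tend to 0.
So numerator / n^2 -> 1 and denominator / n^2 -> 4.
Therefore lim a_n = 1/4.

1/4


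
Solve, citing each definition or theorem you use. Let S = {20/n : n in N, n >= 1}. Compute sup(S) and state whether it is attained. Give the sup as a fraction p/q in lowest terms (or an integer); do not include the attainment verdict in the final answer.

Analysis:
- Values: 20, 10, 20/3, 5, ... strictly decreasing.
- The maximum is 20 (n=1); sup = 20 (attained).
- The set is bounded below by 0; 20/n -> 0 so 0 is the greatest lower bound.
- 0 is not in the set, so inf = 0 is not attained.
Conclusion: sup(S) = 20, attained in S.

20


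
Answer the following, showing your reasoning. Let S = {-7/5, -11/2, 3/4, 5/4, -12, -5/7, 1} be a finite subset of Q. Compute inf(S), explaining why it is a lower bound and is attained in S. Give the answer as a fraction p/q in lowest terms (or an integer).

S is finite, so inf(S) = min(S).
Sorted increasing:
-12, -11/2, -7/5, -5/7, 3/4, 1, 5/4
The extremum is -12.
For every x in S, x >= -12. And -12 is in S, so it is attained.
Therefore inf(S) = -12.

-12


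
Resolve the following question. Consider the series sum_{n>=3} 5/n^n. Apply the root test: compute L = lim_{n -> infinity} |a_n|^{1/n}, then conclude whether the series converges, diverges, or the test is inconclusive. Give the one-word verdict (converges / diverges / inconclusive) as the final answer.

Let a_n denote the general term. Form |a_n|^(1/n) and simplify:
|a_n|^(1/n) = 5^(1/n)/n
Take the limit as n -> infinity: L = 0.
Since L = 0 < 1, the root test implies convergence.

converges


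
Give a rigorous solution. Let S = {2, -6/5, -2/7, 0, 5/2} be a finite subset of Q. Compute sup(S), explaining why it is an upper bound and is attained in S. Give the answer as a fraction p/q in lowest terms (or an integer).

S is finite, so sup(S) = max(S).
Sorted decreasing:
5/2, 2, 0, -2/7, -6/5
The extremum is 5/2.
For every x in S, x <= 5/2. And 5/2 is in S, so it is attained.
Therefore sup(S) = 5/2.

5/2


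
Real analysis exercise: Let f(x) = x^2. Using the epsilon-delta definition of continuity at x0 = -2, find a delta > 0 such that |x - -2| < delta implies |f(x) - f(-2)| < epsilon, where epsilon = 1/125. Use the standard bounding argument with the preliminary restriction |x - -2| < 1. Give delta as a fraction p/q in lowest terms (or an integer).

Factor: |x^2 - (-2)^2| = |x - -2| * |x + -2|.
Impose |x - -2| < 1 first. Then |x + -2| = |(x - -2) + 2*(-2)| <= |x - -2| + 2*|-2| < 1 + 4 = 5.
So |x^2 - (-2)^2| < delta * 5.
We need delta * 5 <= 1/125, i.e. delta <= 1/125/5 = 1/625.
Since 1/625 < 1, this is tighter than 1; take delta = 1/625.
So delta = 1/625 works.

1/625


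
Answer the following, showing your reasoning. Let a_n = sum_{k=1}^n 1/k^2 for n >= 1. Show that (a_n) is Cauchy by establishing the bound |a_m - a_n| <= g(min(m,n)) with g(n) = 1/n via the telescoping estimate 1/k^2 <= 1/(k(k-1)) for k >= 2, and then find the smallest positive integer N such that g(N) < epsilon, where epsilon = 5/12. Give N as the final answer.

For m > n >= 1: |a_m - a_n| = sum_{k=n+1}^m 1/k^2.
Use 1/k^2 <= 1/(k(k-1)) = 1/(k-1) - 1/k for k >= 2:
sum_{k=n+1}^m 1/k^2 <= sum_{k=n+1}^m (1/(k-1) - 1/k) = 1/n - 1/m <= 1/n.
By symmetry the same bound holds with n,m swapped, so |a_m - a_n| <= 1/min(m,n) = g(min(m,n)). Since g(n) -> 0, (a_n) is Cauchy.
Now solve g(N) < 5/12: 1/N < 5/12 <=> N > 1/(5/12) = 12/5.
The smallest integer strictly greater than 12/5 is N = 3.
Check: g(3) = 1/3 < 5/12; g(2) = 1/2 >= 5/12. So N = 3.

3


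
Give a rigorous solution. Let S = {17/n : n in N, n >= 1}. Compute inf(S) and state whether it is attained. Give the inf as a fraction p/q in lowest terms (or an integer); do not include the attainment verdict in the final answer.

Analysis:
- Values: 17, 17/2, 17/3, 17/4, ... strictly decreasing.
- The maximum is 17 (n=1); sup = 17 (attained).
- The set is bounded below by 0; 17/n -> 0 so 0 is the greatest lower bound.
- 0 is not in the set, so inf = 0 is not attained.
Conclusion: inf(S) = 0, not attained in S.

0


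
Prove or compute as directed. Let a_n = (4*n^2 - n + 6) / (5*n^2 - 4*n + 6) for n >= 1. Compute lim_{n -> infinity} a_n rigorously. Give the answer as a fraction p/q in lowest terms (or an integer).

Divide numerator and denominator by n^2, the highest power:
numerator / n^2 = 4 - 1/n + 6/n^2
denominator / n^2 = 5 - 4/n + 6/n^2
As n -> infinity, all terms of the form c/n^k (k >= 1) tend to 0.
So numerator / n^2 -> 4 and denominator / n^2 -> 5.
Therefore lim a_n = 4/5.

4/5


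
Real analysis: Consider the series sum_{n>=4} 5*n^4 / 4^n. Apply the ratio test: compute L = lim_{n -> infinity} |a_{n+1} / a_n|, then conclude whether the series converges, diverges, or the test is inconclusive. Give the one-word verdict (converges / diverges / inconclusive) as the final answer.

Let a_n denote the general term. Form the ratio a_{n+1}/a_n and simplify:
a_{n+1}/a_n = (n + 1)^4/(4*n^4)
Take the limit as n -> infinity: L = 1/4.
Since L = 1/4 < 1, the ratio test implies the series converges.

converges


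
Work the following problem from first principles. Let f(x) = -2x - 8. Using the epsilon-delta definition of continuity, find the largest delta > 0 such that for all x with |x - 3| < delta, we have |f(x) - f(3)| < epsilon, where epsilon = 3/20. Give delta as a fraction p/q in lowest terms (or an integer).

We compute f(3) = -2*(3) - 8 = -14.
|f(x) - f(3)| = |-2x - 8 - (-14)| = |-2(x - 3)| = 2|x - 3|.
We need 2|x - 3| < 3/20, i.e. |x - 3| < 3/20 / 2 = 3/40.
So any delta <= 3/40 works. Conversely, if delta > 3/40, then x = 3 + 3/40 satisfies |x - 3| = 3/40 < delta but |f(x) - f(3)| = 2 * 3/40 = 3/20, which is not < 3/20; so no larger delta works.
Hence the largest such delta is 3/40.

3/40


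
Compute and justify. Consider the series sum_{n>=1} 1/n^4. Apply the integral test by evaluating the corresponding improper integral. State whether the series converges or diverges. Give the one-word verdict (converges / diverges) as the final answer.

Let f(x) = x^(-4). Then f is positive, continuous, and decreasing on [1, infinity), so the integral test applies.
Compute the improper integral int_{1}^infinity f(x) dx:
  antiderivative F(x) = -1/(3*x^3).
  As x -> infinity, F(x) -> 0 (since p = 4 > 1).
  So int = F(infinity) - F(1) = 0 - (-1/3) = 1/3.
  Finite, so by the integral test, the series converges.

converges


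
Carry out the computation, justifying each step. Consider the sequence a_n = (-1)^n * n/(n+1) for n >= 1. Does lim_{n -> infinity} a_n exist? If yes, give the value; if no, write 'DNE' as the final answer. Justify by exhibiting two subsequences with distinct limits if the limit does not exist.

Examine the behaviour of a_n along subsequences.
a_{2k} = 2k/(2k+1) -> 1. a_{2k+1} = -(2k+1)/(2k+2) -> -1.
Since these two subsequential limits are 1 and -1, distinct, the full sequence cannot converge (a convergent sequence has all subsequences tending to the same limit). So lim a_n does not exist.

DNE


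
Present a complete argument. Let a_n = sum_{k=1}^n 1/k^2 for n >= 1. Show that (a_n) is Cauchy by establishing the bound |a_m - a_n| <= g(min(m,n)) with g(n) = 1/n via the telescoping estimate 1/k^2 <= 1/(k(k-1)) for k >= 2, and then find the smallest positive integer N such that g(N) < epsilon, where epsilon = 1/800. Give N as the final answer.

For m > n >= 1: |a_m - a_n| = sum_{k=n+1}^m 1/k^2.
Use 1/k^2 <= 1/(k(k-1)) = 1/(k-1) - 1/k for k >= 2:
sum_{k=n+1}^m 1/k^2 <= sum_{k=n+1}^m (1/(k-1) - 1/k) = 1/n - 1/m <= 1/n.
By symmetry the same bound holds with n,m swapped, so |a_m - a_n| <= 1/min(m,n) = g(min(m,n)). Since g(n) -> 0, (a_n) is Cauchy.
Now solve g(N) < 1/800: 1/N < 1/800 <=> N > 1/(1/800) = 800.
The smallest integer strictly greater than 800 is N = 801.
Check: g(801) = 1/801 < 1/800; g(800) = 1/800 >= 1/800. So N = 801.

801


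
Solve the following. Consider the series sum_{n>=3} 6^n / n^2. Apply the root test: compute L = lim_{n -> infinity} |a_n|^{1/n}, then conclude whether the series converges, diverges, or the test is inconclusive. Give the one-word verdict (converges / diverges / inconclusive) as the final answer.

Let a_n denote the general term. Form |a_n|^(1/n) and simplify:
|a_n|^(1/n) = 6/n^(2/n)
Take the limit as n -> infinity: L = 6.
Since L = 6 > 1, the root test implies divergence.

diverges


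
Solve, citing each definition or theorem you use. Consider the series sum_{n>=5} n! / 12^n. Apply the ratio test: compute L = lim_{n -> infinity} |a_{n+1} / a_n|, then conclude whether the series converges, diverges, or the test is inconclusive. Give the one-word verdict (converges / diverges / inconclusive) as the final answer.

Let a_n denote the general term. Form the ratio a_{n+1}/a_n and simplify:
a_{n+1}/a_n = n/12 + 1/12
Take the limit as n -> infinity: L = infinity.
Since L = infinity > 1 (or L = infinity), the ratio test implies the series diverges.

diverges


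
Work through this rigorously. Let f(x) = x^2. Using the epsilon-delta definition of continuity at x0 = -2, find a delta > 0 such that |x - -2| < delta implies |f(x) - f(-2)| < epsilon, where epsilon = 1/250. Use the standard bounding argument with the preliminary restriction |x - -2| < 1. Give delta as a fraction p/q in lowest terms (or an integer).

Factor: |x^2 - (-2)^2| = |x - -2| * |x + -2|.
Impose |x - -2| < 1 first. Then |x + -2| = |(x - -2) + 2*(-2)| <= |x - -2| + 2*|-2| < 1 + 4 = 5.
So |x^2 - (-2)^2| < delta * 5.
We need delta * 5 <= 1/250, i.e. delta <= 1/250/5 = 1/1250.
Since 1/1250 < 1, this is tighter than 1; take delta = 1/1250.
So delta = 1/1250 works.

1/1250


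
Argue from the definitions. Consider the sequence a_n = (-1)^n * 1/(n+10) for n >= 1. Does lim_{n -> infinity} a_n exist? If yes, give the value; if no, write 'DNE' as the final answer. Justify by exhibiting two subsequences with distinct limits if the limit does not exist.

Examine the behaviour of a_n along subsequences.
Even-n subsequence a_{2k} = 1/(2k+10) -> 0. Odd-n subsequence a_{2k+1} = -1/(2k+11) -> 0. Both tend to 0, which suggests the limit is 0; verify directly.
|a_n - 0| = 1/(n+10) < 1/n for every n >= 1.
Given epsilon > 0, choose a positive integer N > 1/epsilon. Then for all n >= N, |a_n| < 1/n <= 1/N < epsilon.
So by the definition of the limit, lim a_n exists and equals 0.

0


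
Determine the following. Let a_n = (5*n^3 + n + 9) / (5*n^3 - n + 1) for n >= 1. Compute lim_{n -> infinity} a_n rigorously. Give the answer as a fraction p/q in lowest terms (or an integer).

Divide numerator and denominator by n^3, the highest power:
numerator / n^3 = 5 + n^(-2) + 9/n^3
denominator / n^3 = 5 - 1/n^2 + n^(-3)
As n -> infinity, all terms of the form c/n^k (k >= 1) tend to 0.
So numerator / n^3 -> 5 and denominator / n^3 -> 5.
Therefore lim a_n = 1.

1


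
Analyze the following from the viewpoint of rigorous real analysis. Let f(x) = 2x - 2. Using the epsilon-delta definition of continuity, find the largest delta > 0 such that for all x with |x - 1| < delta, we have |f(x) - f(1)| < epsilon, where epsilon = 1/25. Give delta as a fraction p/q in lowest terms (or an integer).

We compute f(1) = 2*(1) - 2 = 0.
|f(x) - f(1)| = |2x - 2 - (0)| = |2(x - 1)| = 2|x - 1|.
We need 2|x - 1| < 1/25, i.e. |x - 1| < 1/25 / 2 = 1/50.
So any delta <= 1/50 works. Conversely, if delta > 1/50, then x = 1 + 1/50 satisfies |x - 1| = 1/50 < delta but |f(x) - f(1)| = 2 * 1/50 = 1/25, which is not < 1/25; so no larger delta works.
Hence the largest such delta is 1/50.

1/50


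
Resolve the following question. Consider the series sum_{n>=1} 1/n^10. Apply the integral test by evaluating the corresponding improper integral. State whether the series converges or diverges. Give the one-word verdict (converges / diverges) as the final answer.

Let f(x) = x^(-10). Then f is positive, continuous, and decreasing on [1, infinity), so the integral test applies.
Compute the improper integral int_{1}^infinity f(x) dx:
  antiderivative F(x) = -1/(9*x^9).
  As x -> infinity, F(x) -> 0 (since p = 10 > 1).
  So int = F(infinity) - F(1) = 0 - (-1/9) = 1/9.
  Finite, so by the integral test, the series converges.

converges


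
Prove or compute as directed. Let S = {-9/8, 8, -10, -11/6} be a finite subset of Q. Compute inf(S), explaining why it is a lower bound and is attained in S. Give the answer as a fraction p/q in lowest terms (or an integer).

S is finite, so inf(S) = min(S).
Sorted increasing:
-10, -11/6, -9/8, 8
The extremum is -10.
For every x in S, x >= -10. And -10 is in S, so it is attained.
Therefore inf(S) = -10.

-10


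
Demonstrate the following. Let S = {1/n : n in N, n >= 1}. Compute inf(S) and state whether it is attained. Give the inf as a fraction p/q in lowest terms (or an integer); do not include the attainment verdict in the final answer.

Analysis:
- Values: 1, 1/2, 1/3, 1/4, ... strictly decreasing.
- The maximum is 1 (n=1); sup = 1 (attained).
- The set is bounded below by 0; 1/n -> 0 so 0 is the greatest lower bound.
- 0 is not in the set, so inf = 0 is not attained.
Conclusion: inf(S) = 0, not attained in S.

0


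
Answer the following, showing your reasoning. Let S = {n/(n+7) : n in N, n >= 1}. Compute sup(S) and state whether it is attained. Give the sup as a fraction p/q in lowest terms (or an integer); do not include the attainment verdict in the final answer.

Analysis:
- Values: 1/8, 2/9, 3/10, 4/11, ... strictly increasing.
- Minimum is 1/8 (n=1); inf = 1/8 (attained).
- n/(n+7) = 1 - 7/(n+7) -> 1 from below as n -> infinity, and never equals 1.
- So sup = 1 (not attained).
Conclusion: sup(S) = 1, not attained in S.

1


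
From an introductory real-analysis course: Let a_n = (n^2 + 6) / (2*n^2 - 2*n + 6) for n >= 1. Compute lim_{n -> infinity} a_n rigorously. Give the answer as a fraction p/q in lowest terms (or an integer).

Divide numerator and denominator by n^2, the highest power:
numerator / n^2 = 1 + 6/n^2
denominator / n^2 = 2 - 2/n + 6/n^2
As n -> infinity, all terms of the form c/n^k (k >= 1) tend to 0.
So numerator / n^2 -> 1 and denominator / n^2 -> 2.
Therefore lim a_n = 1/2.

1/2


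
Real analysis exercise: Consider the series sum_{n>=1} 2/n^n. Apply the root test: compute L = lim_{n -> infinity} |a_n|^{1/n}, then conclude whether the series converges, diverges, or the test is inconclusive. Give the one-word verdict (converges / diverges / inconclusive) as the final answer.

Let a_n denote the general term. Form |a_n|^(1/n) and simplify:
|a_n|^(1/n) = 2^(1/n)/n
Take the limit as n -> infinity: L = 0.
Since L = 0 < 1, the root test implies convergence.

converges


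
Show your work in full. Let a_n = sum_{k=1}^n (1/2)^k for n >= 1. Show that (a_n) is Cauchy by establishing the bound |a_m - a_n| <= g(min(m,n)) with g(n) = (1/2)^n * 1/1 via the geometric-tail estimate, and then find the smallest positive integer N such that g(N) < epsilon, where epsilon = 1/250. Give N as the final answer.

For m > n >= 1: |a_m - a_n| = sum_{k=n+1}^m (1/2)^k < sum_{k=n+1}^infinity (1/2)^k = (1/2)^(n+1) / (1 - 1/2) = (1/2)^n * (1/2) * (2/1) = (1/2)^n * 1/1.
So g(n) = (1/2)^n / 1. Since g(n) -> 0, (a_n) is Cauchy.
Now solve g(N) < 1/250: (1/2)^N / 1 < 1/250 <=> 2^N > 1 / (1 * 1/250) = 250.
Check powers of 2: 2^7 = 128 <= 250, 2^8 = 256 > 250.
So the smallest such N is 8. Check: g(8) = 1/(1 * 256) = 1/256 < 1/250.

8


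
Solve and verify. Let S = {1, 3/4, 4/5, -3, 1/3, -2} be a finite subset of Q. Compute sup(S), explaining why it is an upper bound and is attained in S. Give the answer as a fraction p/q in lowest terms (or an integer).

S is finite, so sup(S) = max(S).
Sorted decreasing:
1, 4/5, 3/4, 1/3, -2, -3
The extremum is 1.
For every x in S, x <= 1. And 1 is in S, so it is attained.
Therefore sup(S) = 1.

1


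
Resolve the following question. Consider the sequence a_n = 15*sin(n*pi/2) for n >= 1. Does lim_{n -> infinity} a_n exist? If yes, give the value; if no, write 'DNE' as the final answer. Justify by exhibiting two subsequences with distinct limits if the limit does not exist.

Examine the behaviour of a_n along subsequences.
a_{4k+1} = 15*sin(pi/2 + 2k*pi) = 15 -> 15. a_{4k+3} = 15*sin(3pi/2 + 2k*pi) = -15 -> -15.
Since these two subsequential limits are 15 and -15, distinct, the full sequence cannot converge (a convergent sequence has all subsequences tending to the same limit). So lim a_n does not exist.

DNE


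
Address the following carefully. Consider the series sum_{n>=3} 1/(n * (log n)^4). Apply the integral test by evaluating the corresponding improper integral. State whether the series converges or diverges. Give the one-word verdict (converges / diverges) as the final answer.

Let f(x) = 1/(x*log(x)^4). Then f is positive, continuous, and decreasing on [3, infinity), so the integral test applies.
Compute the improper integral int_{3}^infinity f(x) dx:
  antiderivative F(x) = -1/(3*log(x)^3).
  F(x) -> 0 as x -> infinity.  int = 0 - F(3) = 1/(3*log(3)^3) < infinity. By the integral test, the series converges.

converges


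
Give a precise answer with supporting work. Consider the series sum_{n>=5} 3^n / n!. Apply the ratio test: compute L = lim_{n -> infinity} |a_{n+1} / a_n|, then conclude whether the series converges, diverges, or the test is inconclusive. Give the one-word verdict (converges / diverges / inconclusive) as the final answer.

Let a_n denote the general term. Form the ratio a_{n+1}/a_n and simplify:
a_{n+1}/a_n = 3/(n + 1)
Take the limit as n -> infinity: L = 0.
Since L = 0 < 1, the ratio test implies the series converges.

converges


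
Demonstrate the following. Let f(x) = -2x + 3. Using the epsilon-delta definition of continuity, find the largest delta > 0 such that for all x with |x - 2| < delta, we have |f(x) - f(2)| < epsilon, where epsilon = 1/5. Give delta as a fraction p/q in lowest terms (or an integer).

We compute f(2) = -2*(2) + 3 = -1.
|f(x) - f(2)| = |-2x + 3 - (-1)| = |-2(x - 2)| = 2|x - 2|.
We need 2|x - 2| < 1/5, i.e. |x - 2| < 1/5 / 2 = 1/10.
So any delta <= 1/10 works. Conversely, if delta > 1/10, then x = 2 + 1/10 satisfies |x - 2| = 1/10 < delta but |f(x) - f(2)| = 2 * 1/10 = 1/5, which is not < 1/5; so no larger delta works.
Hence the largest such delta is 1/10.

1/10


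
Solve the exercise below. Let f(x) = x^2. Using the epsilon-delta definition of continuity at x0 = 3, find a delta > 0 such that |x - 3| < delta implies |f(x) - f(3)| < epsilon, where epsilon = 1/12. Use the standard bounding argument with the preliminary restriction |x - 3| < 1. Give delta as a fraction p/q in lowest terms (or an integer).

Factor: |x^2 - (3)^2| = |x - 3| * |x + 3|.
Impose |x - 3| < 1 first. Then |x + 3| = |(x - 3) + 2*(3)| <= |x - 3| + 2*|3| < 1 + 6 = 7.
So |x^2 - (3)^2| < delta * 7.
We need delta * 7 <= 1/12, i.e. delta <= 1/12/7 = 1/84.
Since 1/84 < 1, this is tighter than 1; take delta = 1/84.
So delta = 1/84 works.

1/84


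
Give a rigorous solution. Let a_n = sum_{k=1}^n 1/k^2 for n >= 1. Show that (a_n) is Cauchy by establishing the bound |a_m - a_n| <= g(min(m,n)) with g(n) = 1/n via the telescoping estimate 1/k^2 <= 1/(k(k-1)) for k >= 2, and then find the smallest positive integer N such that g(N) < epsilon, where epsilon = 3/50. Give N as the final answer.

For m > n >= 1: |a_m - a_n| = sum_{k=n+1}^m 1/k^2.
Use 1/k^2 <= 1/(k(k-1)) = 1/(k-1) - 1/k for k >= 2:
sum_{k=n+1}^m 1/k^2 <= sum_{k=n+1}^m (1/(k-1) - 1/k) = 1/n - 1/m <= 1/n.
By symmetry the same bound holds with n,m swapped, so |a_m - a_n| <= 1/min(m,n) = g(min(m,n)). Since g(n) -> 0, (a_n) is Cauchy.
Now solve g(N) < 3/50: 1/N < 3/50 <=> N > 1/(3/50) = 50/3.
The smallest integer strictly greater than 50/3 is N = 17.
Check: g(17) = 1/17 < 3/50; g(16) = 1/16 >= 3/50. So N = 17.

17
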